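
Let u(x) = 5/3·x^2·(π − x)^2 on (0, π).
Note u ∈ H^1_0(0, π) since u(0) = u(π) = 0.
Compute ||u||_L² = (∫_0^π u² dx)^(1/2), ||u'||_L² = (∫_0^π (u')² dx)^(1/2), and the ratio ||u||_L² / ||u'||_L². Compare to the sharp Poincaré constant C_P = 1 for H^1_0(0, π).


||u||_L² / ||u'||_L² = sqrt(3)*π/6 < C_P = 1.

u(x) = 5/3·x^2·(π − x)^2, so u'(x) = 10*x*(x - π)*(2*x - π)/3.
u(x) = 5/3·x^2·(π − x)^2 vanishes at x = 0 and x = π, so u ∈ H^1_0(0, π). Differentiate via the product rule and integrate the resulting polynomials term by term.
  ∫_0^π u² dx = ∫_0^π (25*x^8/9 - 100*π*x^7/9 + 50*π^2*x^6/3 - 100*π^3*x^5/9 + 25*π^4*x^4/9) dx. Term by term:
    ∫_0^π 25*x^8/9 dx = 25*π^9/81;  ∫_0^π -100*π*x^7/9 dx = -25*π^9/18;  ∫_0^π 50*π^2*x^6/3 dx = 50*π^9/21;
    ∫_0^π -100*π^3*x^5/9 dx = -50*π^9/27;  ∫_0^π 25*π^4*x^4/9 dx = 5*π^9/9.
  Sum: 25*π^9/81 − 25*π^9/18 + 50*π^9/21 − 50*π^9/27 + 5*π^9/9 = 5*π^9/1134.
  ∫_0^π (u')² dx = ∫_0^π (400*x^6/9 - 400*π*x^5/3 + 1300*π^2*x^4/9 - 200*π^3*x^3/3 + 100*π^4*x^2/9) dx. Term by term:
    ∫_0^π 400*x^6/9 dx = 400*π^7/63;  ∫_0^π -400*π*x^5/3 dx = -200*π^7/9;  ∫_0^π 1300*π^2*x^4/9 dx = 260*π^7/9;
    ∫_0^π -200*π^3*x^3/3 dx = -50*π^7/3;  ∫_0^π 100*π^4*x^2/9 dx = 100*π^7/27.
  Sum: 400*π^7/63 − 200*π^7/9 + 260*π^7/9 − 50*π^7/3 + 100*π^7/27 = 10*π^7/189.
∫_0^π u² dx = 5*π^9/1134, so ||u||_L² = sqrt(70)*π^(9/2)/126.
∫_0^π (u')² dx = 10*π^7/189, so ||u'||_L² = sqrt(210)*π^(7/2)/63.
Ratio ||u||_L² / ||u'||_L² = sqrt(3)*π/6.
Sharp Poincaré constant on H^1_0(0, π) is C_P = L/π = 1, achieved by sin(x).
A polynomial bump cannot attain the sharp Poincaré constant (only the first sine eigenfunction does), so the ratio is strictly less than C_P, consistent with ||u||_L² ≤ C_P ||u'||_L².


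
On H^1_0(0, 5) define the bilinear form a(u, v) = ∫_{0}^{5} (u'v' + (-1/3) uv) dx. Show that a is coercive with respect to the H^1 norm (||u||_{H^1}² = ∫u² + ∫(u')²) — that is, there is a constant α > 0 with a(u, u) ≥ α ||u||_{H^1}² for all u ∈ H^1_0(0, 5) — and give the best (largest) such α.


α = (-25/3 + π^2)/(π^2 + 25)

Coercivity of a(·,·) on H^1_0(0, 5) means a(u, u) ≥ α ||u||_{H^1}² for every u ∈ H^1_0.
The interval has length L = 5, and Poincaré/coercivity depend only on L. Here a(u, u) = ∫(u')² + (-1/3)·∫u².
Here c = -1/3 < 0 with |c| < (π/L)² = π^2/25, so coercivity still holds. The condition a(u,u) ≥ α||u||_{H^1}² reads (1−α)∫(u')² ≥ (α−c)∫u². Any admissible α is ≤ 1 (rapidly oscillating u have ∫u²/∫(u')² → 0), and α = 1 would force 0 ≥ (1−c)∫u², impossible since c < 1; so 1−α > 0. By the sharp Poincaré inequality on H^1_0 of an interval of length L, ∫(u')² ≥ (π/L)²∫u² with equality for the first sine mode sin(π(x−x₀)/L) (x₀ the left endpoint), so the inequality holds for all u iff (1−α)(π/L)² ≥ α − c, i.e. α ≤ ((π/L)² + c)/((π/L)² + 1) = (1 + c(L/π)²)/(1 + (L/π)²). (Direct route, valid since c ≤ 0: Poincaré gives c∫u² ≥ c(L/π)²∫(u')², so a(u,u) ≥ (1 + c(L/π)²)∫(u')², while ||u||_{H^1}² ≤ (1 + (L/π)²)∫(u')²; dividing yields the same α.) With (π/L)² = π^2/25 and c = -1/3, the largest admissible constant is α = ((π/L)² + c)/((π/L)² + 1).
Simplifying, α = (-25/3 + π^2)/(π^2 + 25).


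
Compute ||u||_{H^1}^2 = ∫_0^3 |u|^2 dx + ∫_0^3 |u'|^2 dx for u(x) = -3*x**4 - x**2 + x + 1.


||u||_{H^1}^2 = 4718391/70

The H^1 norm (squared) on an interval (0, L) is
  ||u||_{H^1}^2 = ∫_0^L u(x)^2 dx + ∫_0^L u'(x)^2 dx.
Compute u'(x) = -12*x**3 - 2*x + 1.
Then u(x)^2 = 9*x**8 + 6*x**6 - 6*x**5 - 5*x**4 - 2*x**3 - x**2 + 2*x + 1 and u'(x)^2 = 144*x**6 + 48*x**4 - 24*x**3 + 4*x**2 - 4*x + 1.
Integrate each monomial from 0 to 3 using ∫_0^3 c·x^n dx = c·3^(n+1)/(n+1):
  ∫_0^3 u(x)^2 dx = ∫_0^3 (9*x^8 + 6*x^6 - 6*x^5 - 5*x^4 - 2*x^3 - x^2 + 2*x + 1) dx. Term by term:
    ∫_0^3 9*x^8 dx = 19683;  ∫_0^3 6*x^6 dx = 13122/7;  ∫_0^3 -6*x^5 dx = -729;
    ∫_0^3 -5*x^4 dx = -243;  ∫_0^3 -2*x^3 dx = -81/2;  ∫_0^3 -x^2 dx = -9;
    ∫_0^3 2*x dx = 9;  ∫_0^3 1 dx = 3.
  Sum: 19683 + 13122/7 − 729 − 243 − 81/2 − 9 + 9 + 3 = 287673/14.
  ∫_0^3 u'(x)^2 dx = ∫_0^3 (144*x^6 + 48*x^4 - 24*x^3 + 4*x^2 - 4*x + 1) dx. Term by term:
    ∫_0^3 144*x^6 dx = 314928/7;  ∫_0^3 48*x^4 dx = 11664/5;  ∫_0^3 -24*x^3 dx = -486;
    ∫_0^3 4*x^2 dx = 36;  ∫_0^3 -4*x dx = -18;  ∫_0^3 1 dx = 3.
  Sum: 314928/7 + 11664/5 − 486 + 36 − 18 + 3 = 1640013/35.
Adding: ||u||_{H^1}^2 = 287673/14 + 1640013/35 = 4718391/70.


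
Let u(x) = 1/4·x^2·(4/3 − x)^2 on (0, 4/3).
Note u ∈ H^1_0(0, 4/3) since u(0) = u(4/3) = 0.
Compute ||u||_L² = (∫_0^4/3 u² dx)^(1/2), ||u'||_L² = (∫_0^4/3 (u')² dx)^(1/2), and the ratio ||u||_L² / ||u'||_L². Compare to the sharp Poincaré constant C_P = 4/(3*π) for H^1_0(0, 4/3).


||u||_L² / ||u'||_L² = 2*sqrt(3)/9 < C_P = 4/(3*π).

u(x) = 1/4·x^2·(4/3 − x)^2, so u'(x) = x*(3*x - 4)*(3*x - 2)/9.
u(x) = 1/4·x^2·(4/3 − x)^2 vanishes at x = 0 and x = 4/3, so u ∈ H^1_0(0, 4/3). Differentiate via the product rule and integrate the resulting polynomials term by term.
  ∫_0^4/3 u² dx = ∫_0^4/3 (x^8/16 - x^7/3 + 2*x^6/3 - 16*x^5/27 + 16*x^4/81) dx. Term by term:
    ∫_0^4/3 x^8/16 dx = 16384/177147;  ∫_0^4/3 -x^7/3 dx = -8192/19683;  ∫_0^4/3 2*x^6/3 dx = 32768/45927;
    ∫_0^4/3 -16*x^5/27 dx = -32768/59049;  ∫_0^4/3 16*x^4/81 dx = 16384/98415.
  Sum: 16384/177147 − 8192/19683 + 32768/45927 − 32768/59049 + 16384/98415 = 8192/6200145.
  ∫_0^4/3 (u')² dx = ∫_0^4/3 (x^6 - 4*x^5 + 52*x^4/9 - 32*x^3/9 + 64*x^2/81) dx. Term by term:
    ∫_0^4/3 x^6 dx = 16384/15309;  ∫_0^4/3 -4*x^5 dx = -8192/2187;  ∫_0^4/3 52*x^4/9 dx = 53248/10935;
    ∫_0^4/3 -32*x^3/9 dx = -2048/729;  ∫_0^4/3 64*x^2/81 dx = 4096/6561.
  Sum: 16384/15309 − 8192/2187 + 53248/10935 − 2048/729 + 4096/6561 = 2048/229635.
∫_0^4/3 u² dx = 8192/6200145, so ||u||_L² = 64*sqrt(210)/25515.
∫_0^4/3 (u')² dx = 2048/229635, so ||u'||_L² = 32*sqrt(70)/2835.
Ratio ||u||_L² / ||u'||_L² = 2*sqrt(3)/9.
Sharp Poincaré constant on H^1_0(0, 4/3) is C_P = L/π = 4/(3*π), achieved by sin(3*π/4·x).
A polynomial bump cannot attain the sharp Poincaré constant (only the first sine eigenfunction does), so the ratio is strictly less than C_P, consistent with ||u||_L² ≤ C_P ||u'||_L².


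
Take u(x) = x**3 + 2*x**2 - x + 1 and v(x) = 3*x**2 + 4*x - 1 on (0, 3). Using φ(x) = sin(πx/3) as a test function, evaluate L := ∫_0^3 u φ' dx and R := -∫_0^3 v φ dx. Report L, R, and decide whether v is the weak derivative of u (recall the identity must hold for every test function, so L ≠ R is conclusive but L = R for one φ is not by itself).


LHS = -111/π + 324/π^3, RHS = -111/π + 324/π^3. Yes, v = u' weakly.

u(x) = x**3 + 2*x**2 - x + 1, classical derivative u'(x) = 3*x**2 + 4*x - 1.
φ(x) = sin(πx/3), so φ'(x) = π*cos(π*x/3)/3.
Note φ(0) = φ(3) = 0, so the boundary term u·φ vanishes.
LHS = ∫_0^3 u(x) φ'(x) dx = ∫_0^3 (π*x^3*cos(π*x/3)/3 + 2*π*x^2*cos(π*x/3)/3 - π*x*cos(π*x/3)/3 + π*cos(π*x/3)/3) dx. Term by term:
  ∫_0^3 π*cos(π*x/3)/3 dx = 0;  ∫_0^3 -π*x*cos(π*x/3)/3 dx = 6/π;  ∫_0^3 π*x^3*cos(π*x/3)/3 dx = -81/π + 324/π^3;
  ∫_0^3 2*π*x^2*cos(π*x/3)/3 dx = -36/π.
Sum: 0 + 6/π + -81/π + 324/π^3 − 36/π = -111/π + 324/π^3.
So LHS = -111/π + 324/π^3.
∫_0^3 v(x) φ(x) dx = ∫_0^3 (3*x^2*sin(π*x/3) + 4*x*sin(π*x/3) - sin(π*x/3)) dx. Term by term:
  ∫_0^3 -sin(π*x/3) dx = -6/π;  ∫_0^3 3*x^2*sin(π*x/3) dx = -324/π^3 + 81/π;  ∫_0^3 4*x*sin(π*x/3) dx = 36/π.
Sum: -6/π + -324/π^3 + 81/π + 36/π = -324/π^3 + 111/π.
So RHS = -∫_0^3 v(x) φ(x) dx = -111/π + 324/π^3.
LHS = RHS, so the identity holds for this test φ.
Moreover u is smooth here and v(x) = u'(x) = 3*x**2 + 4*x - 1 pointwise, so the identity holds for every test function. Hence v is the weak derivative of u.


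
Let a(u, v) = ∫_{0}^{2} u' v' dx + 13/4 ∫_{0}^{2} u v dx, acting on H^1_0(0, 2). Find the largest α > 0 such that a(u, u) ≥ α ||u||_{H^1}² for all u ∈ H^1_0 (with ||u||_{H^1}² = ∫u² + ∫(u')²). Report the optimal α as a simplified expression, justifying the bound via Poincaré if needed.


α = 1

Coercivity of a(·,·) on H^1_0(0, 2) means a(u, u) ≥ α ||u||_{H^1}² for every u ∈ H^1_0.
The interval has length L = 2, and Poincaré/coercivity depend only on L. Here a(u, u) = ∫(u')² + (13/4)·∫u².
Here c = 13/4 ≥ 1, so a(u,u) = ∫(u')² + c∫u² ≥ ∫(u')² + ∫u² = ||u||_{H^1}², i.e. α = 1 works. No larger α is possible: a(u,u) ≥ α||u||_{H^1}² means (1−α)∫(u')² ≥ (α−c)∫u², and for the modes u_n = sin(nπ(x−x₀)/L) (x₀ the left endpoint) one has ∫u_n²/∫(u_n')² = (L/(nπ))² → 0, so a(u_n,u_n)/||u_n||_{H^1}² → 1. Hence the optimal constant is α = 1.
Therefore α = 1.


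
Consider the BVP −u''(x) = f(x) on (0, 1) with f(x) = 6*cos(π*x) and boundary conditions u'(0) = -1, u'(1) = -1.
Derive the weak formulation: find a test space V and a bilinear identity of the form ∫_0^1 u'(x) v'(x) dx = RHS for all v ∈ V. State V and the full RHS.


V = H^1(0, 1) (v unrestricted at boundary; u is determined up to an additive constant); weak form: ∫_0^1 u'v' dx = ∫_0^1 (6*cos(π*x)) v dx − v(1) + v(0) for all v ∈ V.

Multiply both sides by a test function v and integrate from 0 to 1:
  ∫_0^1 −u''(x) v(x) dx = ∫_0^1 f(x) v(x) dx.
Integrate the LHS by parts once:
  ∫_0^1 −u'' v dx = −[u'(x) v(x)]_0^1 + ∫_0^1 u'(x) v'(x) dx.
Thus ∫_0^1 u'(x) v'(x) dx = ∫_0^1 f(x) v(x) dx + [u'(x) v(x)]_0^1.
Choose V so that boundary terms are either known or forced to vanish.
u has inhomogeneous Neumann u'(0) = -1, u'(1) = -1. [u' v]_0^1 = (-1)·v(1) − (-1)·v(0) = − v(1) + v(0). Take V = H^1(0, 1); boundary term becomes part of RHS.
Weak formulation: find u (satisfying any essential BC) such that ∫_0^1 u'(x) v'(x) dx = ∫_0^1 f v dx − v(1) + v(0) for all v ∈ V (Neumann data are natural BCs: they enter the RHS as boundary terms).
Substituting f(x) = 6*cos(π*x), the right-hand side is ∫_0^1 (6*cos(π*x)) v dx − v(1) + v(0).
Compatibility check (pure Neumann): taking v ≡ 1 ∈ V gives 0 = ∫_0^1 f dx + (-1) − (-1), i.e. ∫_0^1 f dx must equal u'(0) − u'(1) = 0. Indeed ∫_0^1 (6*cos(π*x)) dx = 0, so the data are compatible. The solution is then unique only up to an additive constant (fix it e.g. by requiring ∫_0^1 u dx = 0).


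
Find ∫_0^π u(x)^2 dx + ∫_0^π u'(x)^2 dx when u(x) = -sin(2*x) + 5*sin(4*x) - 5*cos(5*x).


||u||_{H^1(0,π)}^2 = 69680/63 + 540*π

u'(x) = 25*sin(5*x) - 2*cos(2*x) + 20*cos(4*x).
Expand u² and (u')² and integrate term by term on (0, π), using: for integers n ≥ 1, ∫_0^π sin²(nx) dx = ∫_0^π cos²(nx) dx = π/2; for n ≠ n', ∫_0^π sin(nx)sin(n'x) dx = ∫_0^π cos(nx)cos(n'x) dx = 0; and by product-to-sum, ∫_0^π sin(nx)cos(n'x) dx = ½∫_0^π [sin((n+n')x) + sin((n−n')x)] dx, which is 0 when n+n' is even and 2n/(n²−n'²) when n+n' is odd (it need not vanish on (0, π)).
  u² squared terms: (-1)²·∫sin(2x)² dx = 1·π/2 = π/2;  (-5)²·∫cos(5x)² dx = 25·π/2 = 25*π/2;  (5)²·∫sin(4x)² dx = 25·π/2 = 25*π/2.
  u² cross terms: 2·(-1)·(-5)·∫sin(2x)·cos(5x) dx = 10·(-4/21) = -40/21;  2·(-1)·(5)·∫sin(2x)·sin(4x) dx = -10·(0) = 0;  2·(-5)·(5)·∫cos(5x)·sin(4x) dx = -50·(-8/9) = 400/9.
  So ∫_0^π u² dx = π/2 + 25*π/2 + 25*π/2 − 40/21 + 0 + 400/9 = 2680/63 + 51*π/2.
  (u')² squared terms: (-2)²·∫cos(2x)² dx = 4·π/2 = 2*π;  (20)²·∫cos(4x)² dx = 400·π/2 = 200*π;  (25)²·∫sin(5x)² dx = 625·π/2 = 625*π/2.
  (u')² cross terms: 2·(-2)·(20)·∫cos(2x)·cos(4x) dx = -80·(0) = 0;  2·(-2)·(25)·∫cos(2x)·sin(5x) dx = -100·(10/21) = -1000/21;  2·(20)·(25)·∫cos(4x)·sin(5x) dx = 1000·(10/9) = 10000/9.
  So ∫_0^π (u')² dx = 2*π + 200*π + 625*π/2 + 0 − 1000/21 + 10000/9 = 67000/63 + 1029*π/2.
||u||_{H^1}^2 = (2680/63 + 51*π/2) + (67000/63 + 1029*π/2) = 69680/63 + 540*π.


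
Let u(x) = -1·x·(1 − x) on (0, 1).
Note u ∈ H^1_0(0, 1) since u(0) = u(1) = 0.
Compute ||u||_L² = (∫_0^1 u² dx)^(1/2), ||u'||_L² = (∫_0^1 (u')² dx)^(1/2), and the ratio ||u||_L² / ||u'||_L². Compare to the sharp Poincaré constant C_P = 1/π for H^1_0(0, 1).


||u||_L² / ||u'||_L² = sqrt(10)/10 < C_P = 1/π.

u(x) = -1·x·(1 − x), so u'(x) = 2*x - 1.
u(x) = -1·x·(1 − x) vanishes at x = 0 and x = 1, so u ∈ H^1_0(0, 1). Differentiate via the product rule and integrate the resulting polynomials term by term.
  ∫_0^1 u² dx = ∫_0^1 (x^4 - 2*x^3 + x^2) dx. Term by term:
    ∫_0^1 x^4 dx = 1/5;  ∫_0^1 -2*x^3 dx = -1/2;  ∫_0^1 x^2 dx = 1/3.
  Sum: 1/5 − 1/2 + 1/3 = 1/30.
  ∫_0^1 (u')² dx = ∫_0^1 (4*x^2 - 4*x + 1) dx. Term by term:
    ∫_0^1 4*x^2 dx = 4/3;  ∫_0^1 -4*x dx = -2;  ∫_0^1 1 dx = 1.
  Sum: 4/3 − 2 + 1 = 1/3.
∫_0^1 u² dx = 1/30, so ||u||_L² = sqrt(30)/30.
∫_0^1 (u')² dx = 1/3, so ||u'||_L² = sqrt(3)/3.
Ratio ||u||_L² / ||u'||_L² = sqrt(10)/10.
Sharp Poincaré constant on H^1_0(0, 1) is C_P = L/π = 1/π, achieved by sin(π·x).
A polynomial bump cannot attain the sharp Poincaré constant (only the first sine eigenfunction does), so the ratio is strictly less than C_P, consistent with ||u||_L² ≤ C_P ||u'||_L².


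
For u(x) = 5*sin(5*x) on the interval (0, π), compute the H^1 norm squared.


||u||_{H^1(0,π)}^2 = 325*π

u'(x) = 25*cos(5*x).
Expand u² and (u')² and integrate term by term on (0, π), using: for integers n ≥ 1, ∫_0^π sin²(nx) dx = ∫_0^π cos²(nx) dx = π/2; for n ≠ n', ∫_0^π sin(nx)sin(n'x) dx = ∫_0^π cos(nx)cos(n'x) dx = 0; and by product-to-sum, ∫_0^π sin(nx)cos(n'x) dx = ½∫_0^π [sin((n+n')x) + sin((n−n')x)] dx, which is 0 when n+n' is even and 2n/(n²−n'²) when n+n' is odd (it need not vanish on (0, π)).
  u² squared terms: (5)²·∫sin(5x)² dx = 25·π/2 = 25*π/2.
  So ∫_0^π u² dx = 25*π/2.
  (u')² squared terms: (25)²·∫cos(5x)² dx = 625·π/2 = 625*π/2.
  So ∫_0^π (u')² dx = 625*π/2.
||u||_{H^1}^2 = (25*π/2) + (625*π/2) = 325*π.


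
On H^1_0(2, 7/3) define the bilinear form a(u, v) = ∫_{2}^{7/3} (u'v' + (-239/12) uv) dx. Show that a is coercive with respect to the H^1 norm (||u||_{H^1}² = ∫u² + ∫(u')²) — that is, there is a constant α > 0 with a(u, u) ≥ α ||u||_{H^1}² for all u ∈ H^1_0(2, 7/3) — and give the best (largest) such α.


α = (-239 + 108*π^2)/(12*(1 + 9*π^2))

Coercivity of a(·,·) on H^1_0(2, 7/3) means a(u, u) ≥ α ||u||_{H^1}² for every u ∈ H^1_0.
The interval has length L = 1/3, and Poincaré/coercivity depend only on L. Here a(u, u) = ∫(u')² + (-239/12)·∫u².
Here c = -239/12 < 0 with |c| < (π/L)² = 9*π^2, so coercivity still holds. The condition a(u,u) ≥ α||u||_{H^1}² reads (1−α)∫(u')² ≥ (α−c)∫u². Any admissible α is ≤ 1 (rapidly oscillating u have ∫u²/∫(u')² → 0), and α = 1 would force 0 ≥ (1−c)∫u², impossible since c < 1; so 1−α > 0. By the sharp Poincaré inequality on H^1_0 of an interval of length L, ∫(u')² ≥ (π/L)²∫u² with equality for the first sine mode sin(π(x−x₀)/L) (x₀ the left endpoint), so the inequality holds for all u iff (1−α)(π/L)² ≥ α − c, i.e. α ≤ ((π/L)² + c)/((π/L)² + 1) = (1 + c(L/π)²)/(1 + (L/π)²). (Direct route, valid since c ≤ 0: Poincaré gives c∫u² ≥ c(L/π)²∫(u')², so a(u,u) ≥ (1 + c(L/π)²)∫(u')², while ||u||_{H^1}² ≤ (1 + (L/π)²)∫(u')²; dividing yields the same α.) With (π/L)² = 9*π^2 and c = -239/12, the largest admissible constant is α = ((π/L)² + c)/((π/L)² + 1).
Simplifying, α = (-239 + 108*π^2)/(12*(1 + 9*π^2)).


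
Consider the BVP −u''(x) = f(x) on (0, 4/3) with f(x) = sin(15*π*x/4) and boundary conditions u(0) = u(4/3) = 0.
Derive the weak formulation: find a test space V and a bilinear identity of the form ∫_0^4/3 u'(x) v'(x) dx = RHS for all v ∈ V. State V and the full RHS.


V = H^1_0(0, 4/3) (so v(0) = v(4/3) = 0); weak form: ∫_0^4/3 u'v' dx = ∫_0^4/3 (sin(15*π*x/4)) v dx for all v ∈ V.

Multiply both sides by a test function v and integrate from 0 to 4/3:
  ∫_0^4/3 −u''(x) v(x) dx = ∫_0^4/3 f(x) v(x) dx.
Integrate the LHS by parts once:
  ∫_0^4/3 −u'' v dx = −[u'(x) v(x)]_0^4/3 + ∫_0^4/3 u'(x) v'(x) dx.
Thus ∫_0^4/3 u'(x) v'(x) dx = ∫_0^4/3 f(x) v(x) dx + [u'(x) v(x)]_0^4/3.
Choose V so that boundary terms are either known or forced to vanish.
u is Dirichlet: u(0) = u(4/3) = 0. Let V = H^1_0(0, 4/3); then v(0) = v(4/3) = 0, and [u' v]_0^4/3 = 0.
Weak formulation: find u (satisfying any essential BC) such that ∫_0^4/3 u'(x) v'(x) dx = ∫_0^4/3 f v dx for all v ∈ V.
Substituting f(x) = sin(15*π*x/4), the right-hand side is ∫_0^4/3 (sin(15*π*x/4)) v dx.


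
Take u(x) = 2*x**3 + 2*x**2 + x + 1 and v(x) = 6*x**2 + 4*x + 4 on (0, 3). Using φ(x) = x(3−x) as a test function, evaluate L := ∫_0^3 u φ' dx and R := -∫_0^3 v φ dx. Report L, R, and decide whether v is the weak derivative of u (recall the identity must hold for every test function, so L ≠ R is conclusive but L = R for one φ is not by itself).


LHS = -522/5, RHS = -1179/10. No, v is not the weak derivative of u.

u(x) = 2*x**3 + 2*x**2 + x + 1, classical derivative u'(x) = 6*x**2 + 4*x + 1.
φ(x) = x(3−x), so φ'(x) = 3 - 2*x.
Note φ(0) = φ(3) = 0, so the boundary term u·φ vanishes.
LHS = ∫_0^3 u(x) φ'(x) dx = ∫_0^3 (-4*x^4 + 2*x^3 + 4*x^2 + x + 3) dx. Term by term:
  ∫_0^3 -4*x^4 dx = -972/5;  ∫_0^3 2*x^3 dx = 81/2;  ∫_0^3 4*x^2 dx = 36;
  ∫_0^3 x dx = 9/2;  ∫_0^3 3 dx = 9.
Sum: -972/5 + 81/2 + 36 + 9/2 + 9 = -522/5.
So LHS = -522/5.
∫_0^3 v(x) φ(x) dx = ∫_0^3 (-6*x^4 + 14*x^3 + 8*x^2 + 12*x) dx. Term by term:
  ∫_0^3 -6*x^4 dx = -1458/5;  ∫_0^3 14*x^3 dx = 567/2;  ∫_0^3 8*x^2 dx = 72;
  ∫_0^3 12*x dx = 54.
Sum: -1458/5 + 567/2 + 72 + 54 = 1179/10.
So RHS = -∫_0^3 v(x) φ(x) dx = -1179/10.
LHS − RHS = 27/2 ≠ 0, so the identity fails.
(For a valid weak derivative the identity must hold for EVERY test function, in particular this one. The failure shows v is NOT the weak derivative of u.)
Correct weak derivative would be u'(x) = 6*x**2 + 4*x + 1.


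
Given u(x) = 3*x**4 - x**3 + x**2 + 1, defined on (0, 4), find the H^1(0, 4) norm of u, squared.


||u||_{H^1}^2 = 55465636/105

The H^1 norm (squared) on an interval (0, L) is
  ||u||_{H^1}^2 = ∫_0^L u(x)^2 dx + ∫_0^L u'(x)^2 dx.
Compute u'(x) = 12*x**3 - 3*x**2 + 2*x.
Then u(x)^2 = 9*x**8 - 6*x**7 + 7*x**6 - 2*x**5 + 7*x**4 - 2*x**3 + 2*x**2 + 1 and u'(x)^2 = 144*x**6 - 72*x**5 + 57*x**4 - 12*x**3 + 4*x**2.
Integrate each monomial from 0 to 4 using ∫_0^4 c·x^n dx = c·4^(n+1)/(n+1):
  ∫_0^4 u(x)^2 dx = ∫_0^4 (9*x^8 - 6*x^7 + 7*x^6 - 2*x^5 + 7*x^4 - 2*x^3 + 2*x^2 + 1) dx. Term by term:
    ∫_0^4 9*x^8 dx = 262144;  ∫_0^4 -6*x^7 dx = -49152;  ∫_0^4 7*x^6 dx = 16384;
    ∫_0^4 -2*x^5 dx = -4096/3;  ∫_0^4 7*x^4 dx = 7168/5;  ∫_0^4 -2*x^3 dx = -128;
    ∫_0^4 2*x^2 dx = 128/3;  ∫_0^4 1 dx = 4.
  Sum: 262144 − 49152 + 16384 − 4096/3 + 7168/5 − 128 + 128/3 + 4 = 3440444/15.
  ∫_0^4 u'(x)^2 dx = ∫_0^4 (144*x^6 - 72*x^5 + 57*x^4 - 12*x^3 + 4*x^2) dx. Term by term:
    ∫_0^4 144*x^6 dx = 2359296/7;  ∫_0^4 -72*x^5 dx = -49152;  ∫_0^4 57*x^4 dx = 58368/5;
    ∫_0^4 -12*x^3 dx = -768;  ∫_0^4 4*x^2 dx = 256/3.
  Sum: 2359296/7 − 49152 + 58368/5 − 768 + 256/3 = 31382528/105.
Adding: ||u||_{H^1}^2 = 3440444/15 + 31382528/105 = 55465636/105.


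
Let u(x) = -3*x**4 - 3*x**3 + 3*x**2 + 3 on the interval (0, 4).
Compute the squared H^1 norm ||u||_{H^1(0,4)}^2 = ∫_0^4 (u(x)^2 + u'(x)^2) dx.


||u||_{H^1}^2 = 29369324/35

The H^1 norm (squared) on an interval (0, L) is
  ||u||_{H^1}^2 = ∫_0^L u(x)^2 dx + ∫_0^L u'(x)^2 dx.
Compute u'(x) = -12*x**3 - 9*x**2 + 6*x.
Then u(x)^2 = 9*x**8 + 18*x**7 - 9*x**6 - 18*x**5 - 9*x**4 - 18*x**3 + 18*x**2 + 9 and u'(x)^2 = 144*x**6 + 216*x**5 - 63*x**4 - 108*x**3 + 36*x**2.
Integrate each monomial from 0 to 4 using ∫_0^4 c·x^n dx = c·4^(n+1)/(n+1):
  ∫_0^4 u(x)^2 dx = ∫_0^4 (9*x^8 + 18*x^7 - 9*x^6 - 18*x^5 - 9*x^4 - 18*x^3 + 18*x^2 + 9) dx. Term by term:
    ∫_0^4 9*x^8 dx = 262144;  ∫_0^4 18*x^7 dx = 147456;  ∫_0^4 -9*x^6 dx = -147456/7;
    ∫_0^4 -18*x^5 dx = -12288;  ∫_0^4 -9*x^4 dx = -9216/5;  ∫_0^4 -18*x^3 dx = -1152;
    ∫_0^4 18*x^2 dx = 384;  ∫_0^4 9 dx = 36.
  Sum: 262144 + 147456 − 147456/7 − 12288 − 9216/5 − 1152 + 384 + 36 = 13078508/35.
  ∫_0^4 u'(x)^2 dx = ∫_0^4 (144*x^6 + 216*x^5 - 63*x^4 - 108*x^3 + 36*x^2) dx. Term by term:
    ∫_0^4 144*x^6 dx = 2359296/7;  ∫_0^4 216*x^5 dx = 147456;  ∫_0^4 -63*x^4 dx = -64512/5;
    ∫_0^4 -108*x^3 dx = -6912;  ∫_0^4 36*x^2 dx = 768.
  Sum: 2359296/7 + 147456 − 64512/5 − 6912 + 768 = 16290816/35.
Adding: ||u||_{H^1}^2 = 13078508/35 + 16290816/35 = 29369324/35.


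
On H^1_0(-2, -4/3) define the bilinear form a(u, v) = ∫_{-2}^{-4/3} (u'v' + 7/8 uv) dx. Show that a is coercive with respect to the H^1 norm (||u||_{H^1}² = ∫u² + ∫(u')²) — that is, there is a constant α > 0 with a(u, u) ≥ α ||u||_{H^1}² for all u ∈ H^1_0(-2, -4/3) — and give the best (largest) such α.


α = (7 + 18*π^2)/(2*(4 + 9*π^2))

Coercivity of a(·,·) on H^1_0(-2, -4/3) means a(u, u) ≥ α ||u||_{H^1}² for every u ∈ H^1_0.
The interval has length L = 2/3, and Poincaré/coercivity depend only on L. Here a(u, u) = ∫(u')² + (7/8)·∫u².
Here 0 < c = 7/8 < 1. The condition a(u,u) ≥ α||u||_{H^1}² reads (1−α)∫(u')² ≥ (α−c)∫u². Any admissible α is ≤ 1 (rapidly oscillating u have ∫u²/∫(u')² → 0), and α = 1 would force 0 ≥ (1−c)∫u², impossible since c < 1; so 1−α > 0. By the sharp Poincaré inequality on H^1_0 of an interval of length L, ∫(u')² ≥ (π/L)²∫u² with equality for the first sine mode sin(π(x−x₀)/L) (x₀ the left endpoint), so the inequality holds for all u iff (1−α)(π/L)² ≥ α − c, i.e. α ≤ ((π/L)² + c)/((π/L)² + 1) = (1 + c(L/π)²)/(1 + (L/π)²). With (π/L)² = 9*π^2/4 and c = 7/8, the largest admissible constant is α = ((π/L)² + c)/((π/L)² + 1).
Simplifying, α = (7 + 18*π^2)/(2*(4 + 9*π^2)).


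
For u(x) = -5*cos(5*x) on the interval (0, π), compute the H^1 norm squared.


||u||_{H^1(0,π)}^2 = 325*π

u'(x) = 25*sin(5*x).
Expand u² and (u')² and integrate term by term on (0, π), using: for integers n ≥ 1, ∫_0^π sin²(nx) dx = ∫_0^π cos²(nx) dx = π/2; for n ≠ n', ∫_0^π sin(nx)sin(n'x) dx = ∫_0^π cos(nx)cos(n'x) dx = 0; and by product-to-sum, ∫_0^π sin(nx)cos(n'x) dx = ½∫_0^π [sin((n+n')x) + sin((n−n')x)] dx, which is 0 when n+n' is even and 2n/(n²−n'²) when n+n' is odd (it need not vanish on (0, π)).
  u² squared terms: (-5)²·∫cos(5x)² dx = 25·π/2 = 25*π/2.
  So ∫_0^π u² dx = 25*π/2.
  (u')² squared terms: (25)²·∫sin(5x)² dx = 625·π/2 = 625*π/2.
  So ∫_0^π (u')² dx = 625*π/2.
||u||_{H^1}^2 = (25*π/2) + (625*π/2) = 325*π.


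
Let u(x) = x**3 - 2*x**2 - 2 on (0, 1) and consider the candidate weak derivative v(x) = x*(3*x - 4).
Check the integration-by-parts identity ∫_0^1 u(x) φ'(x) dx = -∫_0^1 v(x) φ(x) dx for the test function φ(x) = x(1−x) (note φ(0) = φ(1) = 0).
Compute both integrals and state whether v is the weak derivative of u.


LHS = 11/60, RHS = 11/60. Yes, v = u' weakly.

u(x) = x**3 - 2*x**2 - 2, classical derivative u'(x) = 3*x**2 - 4*x.
φ(x) = x(1−x), so φ'(x) = 1 - 2*x.
Note φ(0) = φ(1) = 0, so the boundary term u·φ vanishes.
LHS = ∫_0^1 u(x) φ'(x) dx = ∫_0^1 (-2*x^4 + 5*x^3 - 2*x^2 + 4*x - 2) dx. Term by term:
  ∫_0^1 -2*x^4 dx = -2/5;  ∫_0^1 5*x^3 dx = 5/4;  ∫_0^1 -2*x^2 dx = -2/3;
  ∫_0^1 4*x dx = 2;  ∫_0^1 -2 dx = -2.
Sum: -2/5 + 5/4 − 2/3 + 2 − 2 = 11/60.
So LHS = 11/60.
∫_0^1 v(x) φ(x) dx = ∫_0^1 (-3*x^4 + 7*x^3 - 4*x^2) dx. Term by term:
  ∫_0^1 -3*x^4 dx = -3/5;  ∫_0^1 7*x^3 dx = 7/4;  ∫_0^1 -4*x^2 dx = -4/3.
Sum: -3/5 + 7/4 − 4/3 = -11/60.
So RHS = -∫_0^1 v(x) φ(x) dx = 11/60.
LHS = RHS, so the identity holds for this test φ.
Moreover u is smooth here and v(x) = u'(x) = 3*x**2 - 4*x pointwise, so the identity holds for every test function. Hence v is the weak derivative of u.


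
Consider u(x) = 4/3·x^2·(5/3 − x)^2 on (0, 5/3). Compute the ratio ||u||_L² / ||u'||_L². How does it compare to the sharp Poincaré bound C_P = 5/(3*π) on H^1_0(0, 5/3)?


||u||_L² / ||u'||_L² = 5*sqrt(3)/18 < C_P = 5/(3*π).

u(x) = 4/3·x^2·(5/3 − x)^2, so u'(x) = 8*x*(3*x - 5)*(6*x - 5)/27.
u(x) = 4/3·x^2·(5/3 − x)^2 vanishes at x = 0 and x = 5/3, so u ∈ H^1_0(0, 5/3). Differentiate via the product rule and integrate the resulting polynomials term by term.
  ∫_0^5/3 u² dx = ∫_0^5/3 (16*x^8/9 - 320*x^7/27 + 800*x^6/27 - 8000*x^5/243 + 10000*x^4/729) dx. Term by term:
    ∫_0^5/3 16*x^8/9 dx = 31250000/1594323;  ∫_0^5/3 -320*x^7/27 dx = -15625000/177147;  ∫_0^5/3 800*x^6/27 dx = 62500000/413343;
    ∫_0^5/3 -8000*x^5/243 dx = -62500000/531441;  ∫_0^5/3 10000*x^4/729 dx = 6250000/177147.
  Sum: 31250000/1594323 − 15625000/177147 + 62500000/413343 − 62500000/531441 + 6250000/177147 = 3125000/11160261.
  ∫_0^5/3 (u')² dx = ∫_0^5/3 (256*x^6/9 - 1280*x^5/9 + 20800*x^4/81 - 16000*x^3/81 + 40000*x^2/729) dx. Term by term:
    ∫_0^5/3 256*x^6/9 dx = 20000000/137781;  ∫_0^5/3 -1280*x^5/9 dx = -10000000/19683;  ∫_0^5/3 20800*x^4/81 dx = 13000000/19683;
    ∫_0^5/3 -16000*x^3/81 dx = -2500000/6561;  ∫_0^5/3 40000*x^2/729 dx = 5000000/59049.
  Sum: 20000000/137781 − 10000000/19683 + 13000000/19683 − 2500000/6561 + 5000000/59049 = 500000/413343.
∫_0^5/3 u² dx = 3125000/11160261, so ||u||_L² = 1250*sqrt(42)/15309.
∫_0^5/3 (u')² dx = 500000/413343, so ||u'||_L² = 500*sqrt(14)/1701.
Ratio ||u||_L² / ||u'||_L² = 5*sqrt(3)/18.
Sharp Poincaré constant on H^1_0(0, 5/3) is C_P = L/π = 5/(3*π), achieved by sin(3*π/5·x).
A polynomial bump cannot attain the sharp Poincaré constant (only the first sine eigenfunction does), so the ratio is strictly less than C_P, consistent with ||u||_L² ≤ C_P ||u'||_L².


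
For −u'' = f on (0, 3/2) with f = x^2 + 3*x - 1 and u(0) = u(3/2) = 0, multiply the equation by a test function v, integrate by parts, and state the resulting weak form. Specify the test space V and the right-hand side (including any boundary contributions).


V = H^1_0(0, 3/2) (so v(0) = v(3/2) = 0); weak form: ∫_0^3/2 u'v' dx = ∫_0^3/2 (x^2 + 3*x - 1) v dx for all v ∈ V.

Multiply both sides by a test function v and integrate from 0 to 3/2:
  ∫_0^3/2 −u''(x) v(x) dx = ∫_0^3/2 f(x) v(x) dx.
Integrate the LHS by parts once:
  ∫_0^3/2 −u'' v dx = −[u'(x) v(x)]_0^3/2 + ∫_0^3/2 u'(x) v'(x) dx.
Thus ∫_0^3/2 u'(x) v'(x) dx = ∫_0^3/2 f(x) v(x) dx + [u'(x) v(x)]_0^3/2.
Choose V so that boundary terms are either known or forced to vanish.
u is Dirichlet: u(0) = u(3/2) = 0. Let V = H^1_0(0, 3/2); then v(0) = v(3/2) = 0, and [u' v]_0^3/2 = 0.
Weak formulation: find u (satisfying any essential BC) such that ∫_0^3/2 u'(x) v'(x) dx = ∫_0^3/2 f v dx for all v ∈ V.
Substituting f(x) = x^2 + 3*x - 1, the right-hand side is ∫_0^3/2 (x^2 + 3*x - 1) v dx.


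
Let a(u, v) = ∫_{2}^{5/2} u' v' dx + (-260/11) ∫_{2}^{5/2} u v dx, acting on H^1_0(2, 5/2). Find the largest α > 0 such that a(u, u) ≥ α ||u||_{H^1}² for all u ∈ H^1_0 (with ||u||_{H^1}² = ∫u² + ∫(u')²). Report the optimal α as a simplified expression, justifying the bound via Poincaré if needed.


α = 4*(-65 + 11*π^2)/(11*(1 + 4*π^2))

Coercivity of a(·,·) on H^1_0(2, 5/2) means a(u, u) ≥ α ||u||_{H^1}² for every u ∈ H^1_0.
The interval has length L = 1/2, and Poincaré/coercivity depend only on L. Here a(u, u) = ∫(u')² + (-260/11)·∫u².
Here c = -260/11 < 0 with |c| < (π/L)² = 4*π^2, so coercivity still holds. The condition a(u,u) ≥ α||u||_{H^1}² reads (1−α)∫(u')² ≥ (α−c)∫u². Any admissible α is ≤ 1 (rapidly oscillating u have ∫u²/∫(u')² → 0), and α = 1 would force 0 ≥ (1−c)∫u², impossible since c < 1; so 1−α > 0. By the sharp Poincaré inequality on H^1_0 of an interval of length L, ∫(u')² ≥ (π/L)²∫u² with equality for the first sine mode sin(π(x−x₀)/L) (x₀ the left endpoint), so the inequality holds for all u iff (1−α)(π/L)² ≥ α − c, i.e. α ≤ ((π/L)² + c)/((π/L)² + 1) = (1 + c(L/π)²)/(1 + (L/π)²). (Direct route, valid since c ≤ 0: Poincaré gives c∫u² ≥ c(L/π)²∫(u')², so a(u,u) ≥ (1 + c(L/π)²)∫(u')², while ||u||_{H^1}² ≤ (1 + (L/π)²)∫(u')²; dividing yields the same α.) With (π/L)² = 4*π^2 and c = -260/11, the largest admissible constant is α = ((π/L)² + c)/((π/L)² + 1).
Simplifying, α = 4*(-65 + 11*π^2)/(11*(1 + 4*π^2)).


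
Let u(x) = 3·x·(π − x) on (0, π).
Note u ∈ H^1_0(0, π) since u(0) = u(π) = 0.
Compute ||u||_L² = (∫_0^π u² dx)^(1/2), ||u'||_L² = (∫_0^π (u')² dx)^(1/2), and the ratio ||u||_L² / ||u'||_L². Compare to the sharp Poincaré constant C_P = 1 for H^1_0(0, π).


||u||_L² / ||u'||_L² = sqrt(10)*π/10 < C_P = 1.

u(x) = 3·x·(π − x), so u'(x) = -6*x + 3*π.
u(x) = 3·x·(π − x) vanishes at x = 0 and x = π, so u ∈ H^1_0(0, π). Differentiate via the product rule and integrate the resulting polynomials term by term.
  ∫_0^π u² dx = ∫_0^π (9*x^4 - 18*π*x^3 + 9*π^2*x^2) dx. Term by term:
    ∫_0^π 9*x^4 dx = 9*π^5/5;  ∫_0^π -18*π*x^3 dx = -9*π^5/2;  ∫_0^π 9*π^2*x^2 dx = 3*π^5.
  Sum: 9*π^5/5 − 9*π^5/2 + 3*π^5 = 3*π^5/10.
  ∫_0^π (u')² dx = ∫_0^π (36*x^2 - 36*π*x + 9*π^2) dx. Term by term:
    ∫_0^π 36*x^2 dx = 12*π^3;  ∫_0^π -36*π*x dx = -18*π^3;  ∫_0^π 9*π^2 dx = 9*π^3.
  Sum: 12*π^3 − 18*π^3 + 9*π^3 = 3*π^3.
∫_0^π u² dx = 3*π^5/10, so ||u||_L² = sqrt(30)*π^(5/2)/10.
∫_0^π (u')² dx = 3*π^3, so ||u'||_L² = sqrt(3)*π^(3/2).
Ratio ||u||_L² / ||u'||_L² = sqrt(10)*π/10.
Sharp Poincaré constant on H^1_0(0, π) is C_P = L/π = 1, achieved by sin(x).
A polynomial bump cannot attain the sharp Poincaré constant (only the first sine eigenfunction does), so the ratio is strictly less than C_P, consistent with ||u||_L² ≤ C_P ||u'||_L².


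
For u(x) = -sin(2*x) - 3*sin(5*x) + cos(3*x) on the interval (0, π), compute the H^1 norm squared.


||u||_{H^1(0,π)}^2 = 16 + 249*π/2

u'(x) = -3*sin(3*x) - 2*cos(2*x) - 15*cos(5*x).
Expand u² and (u')² and integrate term by term on (0, π), using: for integers n ≥ 1, ∫_0^π sin²(nx) dx = ∫_0^π cos²(nx) dx = π/2; for n ≠ n', ∫_0^π sin(nx)sin(n'x) dx = ∫_0^π cos(nx)cos(n'x) dx = 0; and by product-to-sum, ∫_0^π sin(nx)cos(n'x) dx = ½∫_0^π [sin((n+n')x) + sin((n−n')x)] dx, which is 0 when n+n' is even and 2n/(n²−n'²) when n+n' is odd (it need not vanish on (0, π)).
  u² squared terms: (-1)²·∫sin(2x)² dx = 1·π/2 = π/2;  (-3)²·∫sin(5x)² dx = 9·π/2 = 9*π/2;  (1)²·∫cos(3x)² dx = 1·π/2 = π/2.
  u² cross terms: 2·(-1)·(-3)·∫sin(2x)·sin(5x) dx = 6·(0) = 0;  2·(-1)·(1)·∫sin(2x)·cos(3x) dx = -2·(-4/5) = 8/5;  2·(-3)·(1)·∫sin(5x)·cos(3x) dx = -6·(0) = 0.
  So ∫_0^π u² dx = π/2 + 9*π/2 + π/2 + 0 + 8/5 + 0 = 8/5 + 11*π/2.
  (u')² squared terms: (-15)²·∫cos(5x)² dx = 225·π/2 = 225*π/2;  (-3)²·∫sin(3x)² dx = 9·π/2 = 9*π/2;  (-2)²·∫cos(2x)² dx = 4·π/2 = 2*π.
  (u')² cross terms: 2·(-15)·(-3)·∫cos(5x)·sin(3x) dx = 90·(0) = 0;  2·(-15)·(-2)·∫cos(5x)·cos(2x) dx = 60·(0) = 0;  2·(-3)·(-2)·∫sin(3x)·cos(2x) dx = 12·(6/5) = 72/5.
  So ∫_0^π (u')² dx = 225*π/2 + 9*π/2 + 2*π + 0 + 0 + 72/5 = 72/5 + 119*π.
||u||_{H^1}^2 = (8/5 + 11*π/2) + (72/5 + 119*π) = 16 + 249*π/2.


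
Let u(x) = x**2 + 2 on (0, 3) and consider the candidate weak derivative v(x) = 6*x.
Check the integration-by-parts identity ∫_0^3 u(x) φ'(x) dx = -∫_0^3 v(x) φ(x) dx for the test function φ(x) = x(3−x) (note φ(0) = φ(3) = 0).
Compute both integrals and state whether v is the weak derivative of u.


LHS = -27/2, RHS = -81/2. No, v is not the weak derivative of u.

u(x) = x**2 + 2, classical derivative u'(x) = 2*x.
φ(x) = x(3−x), so φ'(x) = 3 - 2*x.
Note φ(0) = φ(3) = 0, so the boundary term u·φ vanishes.
LHS = ∫_0^3 u(x) φ'(x) dx = ∫_0^3 (-2*x^3 + 3*x^2 - 4*x + 6) dx. Term by term:
  ∫_0^3 -2*x^3 dx = -81/2;  ∫_0^3 3*x^2 dx = 27;  ∫_0^3 -4*x dx = -18;
  ∫_0^3 6 dx = 18.
Sum: -81/2 + 27 − 18 + 18 = -27/2.
So LHS = -27/2.
∫_0^3 v(x) φ(x) dx = ∫_0^3 (-6*x^3 + 18*x^2) dx. Term by term:
  ∫_0^3 -6*x^3 dx = -243/2;  ∫_0^3 18*x^2 dx = 162.
Sum: -243/2 + 162 = 81/2.
So RHS = -∫_0^3 v(x) φ(x) dx = -81/2.
LHS − RHS = 27 ≠ 0, so the identity fails.
(For a valid weak derivative the identity must hold for EVERY test function, in particular this one. The failure shows v is NOT the weak derivative of u.)
Correct weak derivative would be u'(x) = 2*x.


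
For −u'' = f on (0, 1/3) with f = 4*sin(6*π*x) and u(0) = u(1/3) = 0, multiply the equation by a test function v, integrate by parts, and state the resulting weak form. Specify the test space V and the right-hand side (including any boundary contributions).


V = H^1_0(0, 1/3) (so v(0) = v(1/3) = 0); weak form: ∫_0^1/3 u'v' dx = ∫_0^1/3 (4*sin(6*π*x)) v dx for all v ∈ V.

Multiply both sides by a test function v and integrate from 0 to 1/3:
  ∫_0^1/3 −u''(x) v(x) dx = ∫_0^1/3 f(x) v(x) dx.
Integrate the LHS by parts once:
  ∫_0^1/3 −u'' v dx = −[u'(x) v(x)]_0^1/3 + ∫_0^1/3 u'(x) v'(x) dx.
Thus ∫_0^1/3 u'(x) v'(x) dx = ∫_0^1/3 f(x) v(x) dx + [u'(x) v(x)]_0^1/3.
Choose V so that boundary terms are either known or forced to vanish.
u is Dirichlet: u(0) = u(1/3) = 0. Let V = H^1_0(0, 1/3); then v(0) = v(1/3) = 0, and [u' v]_0^1/3 = 0.
Weak formulation: find u (satisfying any essential BC) such that ∫_0^1/3 u'(x) v'(x) dx = ∫_0^1/3 f v dx for all v ∈ V.
Substituting f(x) = 4*sin(6*π*x), the right-hand side is ∫_0^1/3 (4*sin(6*π*x)) v dx.


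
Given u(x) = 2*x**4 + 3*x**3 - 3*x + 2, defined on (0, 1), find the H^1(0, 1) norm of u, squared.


||u||_{H^1}^2 = 19891/630

The H^1 norm (squared) on an interval (0, L) is
  ||u||_{H^1}^2 = ∫_0^L u(x)^2 dx + ∫_0^L u'(x)^2 dx.
Compute u'(x) = 8*x**3 + 9*x**2 - 3.
Then u(x)^2 = 4*x**8 + 12*x**7 + 9*x**6 - 12*x**5 - 10*x**4 + 12*x**3 + 9*x**2 - 12*x + 4 and u'(x)^2 = 64*x**6 + 144*x**5 + 81*x**4 - 48*x**3 - 54*x**2 + 9.
Integrate each monomial from 0 to 1 using ∫_0^1 c·x^n dx = c·1^(n+1)/(n+1):
  ∫_0^1 u(x)^2 dx = ∫_0^1 (4*x^8 + 12*x^7 + 9*x^6 - 12*x^5 - 10*x^4 + 12*x^3 + 9*x^2 - 12*x + 4) dx. Term by term:
    ∫_0^1 4*x^8 dx = 4/9;  ∫_0^1 12*x^7 dx = 3/2;  ∫_0^1 9*x^6 dx = 9/7;
    ∫_0^1 -12*x^5 dx = -2;  ∫_0^1 -10*x^4 dx = -2;  ∫_0^1 12*x^3 dx = 3;
    ∫_0^1 9*x^2 dx = 3;  ∫_0^1 -12*x dx = -6;  ∫_0^1 4 dx = 4.
  Sum: 4/9 + 3/2 + 9/7 − 2 − 2 + 3 + 3 − 6 + 4 = 407/126.
  ∫_0^1 u'(x)^2 dx = ∫_0^1 (64*x^6 + 144*x^5 + 81*x^4 - 48*x^3 - 54*x^2 + 9) dx. Term by term:
    ∫_0^1 64*x^6 dx = 64/7;  ∫_0^1 144*x^5 dx = 24;  ∫_0^1 81*x^4 dx = 81/5;
    ∫_0^1 -48*x^3 dx = -12;  ∫_0^1 -54*x^2 dx = -18;  ∫_0^1 9 dx = 9.
  Sum: 64/7 + 24 + 81/5 − 12 − 18 + 9 = 992/35.
Adding: ||u||_{H^1}^2 = 407/126 + 992/35 = 19891/630.


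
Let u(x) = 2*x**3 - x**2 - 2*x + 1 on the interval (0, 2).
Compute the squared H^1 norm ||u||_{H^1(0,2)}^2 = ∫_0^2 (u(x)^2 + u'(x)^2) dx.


||u||_{H^1}^2 = 12818/105

The H^1 norm (squared) on an interval (0, L) is
  ||u||_{H^1}^2 = ∫_0^L u(x)^2 dx + ∫_0^L u'(x)^2 dx.
Compute u'(x) = 6*x**2 - 2*x - 2.
Then u(x)^2 = 4*x**6 - 4*x**5 - 7*x**4 + 8*x**3 + 2*x**2 - 4*x + 1 and u'(x)^2 = 36*x**4 - 24*x**3 - 20*x**2 + 8*x + 4.
Integrate each monomial from 0 to 2 using ∫_0^2 c·x^n dx = c·2^(n+1)/(n+1):
  ∫_0^2 u(x)^2 dx = ∫_0^2 (4*x^6 - 4*x^5 - 7*x^4 + 8*x^3 + 2*x^2 - 4*x + 1) dx. Term by term:
    ∫_0^2 4*x^6 dx = 512/7;  ∫_0^2 -4*x^5 dx = -128/3;  ∫_0^2 -7*x^4 dx = -224/5;
    ∫_0^2 8*x^3 dx = 32;  ∫_0^2 2*x^2 dx = 16/3;  ∫_0^2 -4*x dx = -8;
    ∫_0^2 1 dx = 2.
  Sum: 512/7 − 128/3 − 224/5 + 32 + 16/3 − 8 + 2 = 1786/105.
  ∫_0^2 u'(x)^2 dx = ∫_0^2 (36*x^4 - 24*x^3 - 20*x^2 + 8*x + 4) dx. Term by term:
    ∫_0^2 36*x^4 dx = 1152/5;  ∫_0^2 -24*x^3 dx = -96;  ∫_0^2 -20*x^2 dx = -160/3;
    ∫_0^2 8*x dx = 16;  ∫_0^2 4 dx = 8.
  Sum: 1152/5 − 96 − 160/3 + 16 + 8 = 1576/15.
Adding: ||u||_{H^1}^2 = 1786/105 + 1576/15 = 12818/105.


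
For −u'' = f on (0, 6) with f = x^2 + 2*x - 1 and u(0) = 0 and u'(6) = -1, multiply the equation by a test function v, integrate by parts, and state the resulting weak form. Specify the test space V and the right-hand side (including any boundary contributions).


V = {v ∈ H^1(0, 6) : v(0) = 0} (test functions vanish at x = 0 where u is specified); weak form: ∫_0^6 u'v' dx = ∫_0^6 (x^2 + 2*x - 1) v dx − v(6) for all v ∈ V.

Multiply both sides by a test function v and integrate from 0 to 6:
  ∫_0^6 −u''(x) v(x) dx = ∫_0^6 f(x) v(x) dx.
Integrate the LHS by parts once:
  ∫_0^6 −u'' v dx = −[u'(x) v(x)]_0^6 + ∫_0^6 u'(x) v'(x) dx.
Thus ∫_0^6 u'(x) v'(x) dx = ∫_0^6 f(x) v(x) dx + [u'(x) v(x)]_0^6.
Choose V so that boundary terms are either known or forced to vanish.
Mixed BC: u(0) = 0 (Dirichlet) and u'(6) = -1 (Neumann). Define V = {v ∈ H^1(0, 6) : v(0) = 0}. Then [u' v]_0^6 = u'(6)·v(6) − u'(0)·0 = − v(6).
Weak formulation: find u (satisfying any essential BC) such that ∫_0^6 u'(x) v'(x) dx = ∫_0^6 f v dx − v(6) for all v ∈ V (Dirichlet at 0 absorbed into V; Neumann datum at x = 6 contributes the boundary term).
Substituting f(x) = x^2 + 2*x - 1, the right-hand side is ∫_0^6 (x^2 + 2*x - 1) v dx − v(6).


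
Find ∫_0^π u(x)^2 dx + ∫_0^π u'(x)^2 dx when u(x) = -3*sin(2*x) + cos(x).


||u||_{H^1(0,π)}^2 = -16 + 47*π/2

u'(x) = -sin(x) - 6*cos(2*x).
Expand u² and (u')² and integrate term by term on (0, π), using: for integers n ≥ 1, ∫_0^π sin²(nx) dx = ∫_0^π cos²(nx) dx = π/2; for n ≠ n', ∫_0^π sin(nx)sin(n'x) dx = ∫_0^π cos(nx)cos(n'x) dx = 0; and by product-to-sum, ∫_0^π sin(nx)cos(n'x) dx = ½∫_0^π [sin((n+n')x) + sin((n−n')x)] dx, which is 0 when n+n' is even and 2n/(n²−n'²) when n+n' is odd (it need not vanish on (0, π)).
  u² squared terms: (-3)²·∫sin(2x)² dx = 9·π/2 = 9*π/2;  (1)²·∫cos(x)² dx = 1·π/2 = π/2.
  u² cross terms: 2·(-3)·(1)·∫sin(2x)·cos(x) dx = -6·(4/3) = -8.
  So ∫_0^π u² dx = 9*π/2 + π/2 − 8 = -8 + 5*π.
  (u')² squared terms: (-1)²·∫sin(x)² dx = 1·π/2 = π/2;  (-6)²·∫cos(2x)² dx = 36·π/2 = 18*π.
  (u')² cross terms: 2·(-1)·(-6)·∫sin(x)·cos(2x) dx = 12·(-2/3) = -8.
  So ∫_0^π (u')² dx = π/2 + 18*π − 8 = -8 + 37*π/2.
||u||_{H^1}^2 = (-8 + 5*π) + (-8 + 37*π/2) = -16 + 47*π/2.


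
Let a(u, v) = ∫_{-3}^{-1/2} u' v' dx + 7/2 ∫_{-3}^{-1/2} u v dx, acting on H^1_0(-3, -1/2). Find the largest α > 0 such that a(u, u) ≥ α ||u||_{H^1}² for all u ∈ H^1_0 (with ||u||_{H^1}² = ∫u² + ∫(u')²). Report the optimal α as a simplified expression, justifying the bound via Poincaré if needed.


α = 1

Coercivity of a(·,·) on H^1_0(-3, -1/2) means a(u, u) ≥ α ||u||_{H^1}² for every u ∈ H^1_0.
The interval has length L = 5/2, and Poincaré/coercivity depend only on L. Here a(u, u) = ∫(u')² + (7/2)·∫u².
Here c = 7/2 ≥ 1, so a(u,u) = ∫(u')² + c∫u² ≥ ∫(u')² + ∫u² = ||u||_{H^1}², i.e. α = 1 works. No larger α is possible: a(u,u) ≥ α||u||_{H^1}² means (1−α)∫(u')² ≥ (α−c)∫u², and for the modes u_n = sin(nπ(x−x₀)/L) (x₀ the left endpoint) one has ∫u_n²/∫(u_n')² = (L/(nπ))² → 0, so a(u_n,u_n)/||u_n||_{H^1}² → 1. Hence the optimal constant is α = 1.
Therefore α = 1.


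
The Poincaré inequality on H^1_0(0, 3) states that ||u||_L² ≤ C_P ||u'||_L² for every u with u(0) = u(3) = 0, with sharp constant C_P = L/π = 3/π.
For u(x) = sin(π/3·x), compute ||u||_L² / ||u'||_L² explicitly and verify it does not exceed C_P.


||u||_L² / ||u'||_L² = 3/π = C_P.

u(x) = sin(π/3·x), so u'(x) = π*cos(π*x/3)/3.
Writing u(x) = A·sin(kπx/L) with A = 1 and k = 1, use ∫_0^L sin²(kπx/L) dx = L/2 and ∫_0^L cos²(kπx/L) dx = L/2.
u² = 1·sin²(π/3·x) and (u')² = π^2/9·cos²(π/3·x), and each of sin², cos² integrates to L/2 = 3/2 over (0, 3).
∫_0^3 u² dx = 3/2, so ||u||_L² = sqrt(6)/2.
∫_0^3 (u')² dx = π^2/6, so ||u'||_L² = sqrt(6)*π/6.
Ratio ||u||_L² / ||u'||_L² = 3/π.
Sharp Poincaré constant on H^1_0(0, 3) is C_P = L/π = 3/π, achieved by sin(π/3·x).
This is the k = 1 eigenfunction (up to amplitude), so the ratio equals the sharp Poincaré constant exactly.
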